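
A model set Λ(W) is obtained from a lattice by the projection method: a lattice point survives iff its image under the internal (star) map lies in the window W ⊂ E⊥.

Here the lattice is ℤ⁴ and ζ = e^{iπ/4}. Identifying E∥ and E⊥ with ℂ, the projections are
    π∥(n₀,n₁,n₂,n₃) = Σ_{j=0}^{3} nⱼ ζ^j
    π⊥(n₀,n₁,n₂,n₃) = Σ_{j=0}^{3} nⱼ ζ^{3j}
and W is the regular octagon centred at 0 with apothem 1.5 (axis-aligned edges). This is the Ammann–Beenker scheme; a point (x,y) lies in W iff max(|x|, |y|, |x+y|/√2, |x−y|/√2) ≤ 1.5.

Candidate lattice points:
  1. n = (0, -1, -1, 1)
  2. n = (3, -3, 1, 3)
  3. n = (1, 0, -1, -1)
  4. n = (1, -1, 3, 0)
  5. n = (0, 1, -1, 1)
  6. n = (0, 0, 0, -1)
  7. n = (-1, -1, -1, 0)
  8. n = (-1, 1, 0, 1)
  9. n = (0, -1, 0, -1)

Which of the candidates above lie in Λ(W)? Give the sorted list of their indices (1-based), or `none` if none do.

3, 6, 7, 9

π⊥(n) = n₀ + n₁ζ³ + n₂ζ⁶ + n₃ζ⁹ where ζ = e^{iπ/4}.
#1 (0, -1, -1, 1): internal (1.41421, 1.00000); octagon support 1.70711 vs apothem 1.5 → ∉ W
#2 (3, -3, 1, 3): internal (7.24264, -1.00000); octagon support 7.24264 vs apothem 1.5 → ∉ W
#3 (1, 0, -1, -1): internal (0.29289, 0.29289); octagon support 0.41421 vs apothem 1.5 → ∈ W
#4 (1, -1, 3, 0): internal (1.70711, -3.70711); octagon support 3.82843 vs apothem 1.5 → ∉ W
#5 (0, 1, -1, 1): internal (0.00000, 2.41421); octagon support 2.41421 vs apothem 1.5 → ∉ W
#6 (0, 0, 0, -1): internal (-0.70711, -0.70711); octagon support 1.00000 vs apothem 1.5 → ∈ W
#7 (-1, -1, -1, 0): internal (-0.29289, 0.29289); octagon support 0.41421 vs apothem 1.5 → ∈ W
#8 (-1, 1, 0, 1): internal (-1.00000, 1.41421); octagon support 1.70711 vs apothem 1.5 → ∉ W
#9 (0, -1, 0, -1): internal (0.00000, -1.41421); octagon support 1.41421 vs apothem 1.5 → ∈ W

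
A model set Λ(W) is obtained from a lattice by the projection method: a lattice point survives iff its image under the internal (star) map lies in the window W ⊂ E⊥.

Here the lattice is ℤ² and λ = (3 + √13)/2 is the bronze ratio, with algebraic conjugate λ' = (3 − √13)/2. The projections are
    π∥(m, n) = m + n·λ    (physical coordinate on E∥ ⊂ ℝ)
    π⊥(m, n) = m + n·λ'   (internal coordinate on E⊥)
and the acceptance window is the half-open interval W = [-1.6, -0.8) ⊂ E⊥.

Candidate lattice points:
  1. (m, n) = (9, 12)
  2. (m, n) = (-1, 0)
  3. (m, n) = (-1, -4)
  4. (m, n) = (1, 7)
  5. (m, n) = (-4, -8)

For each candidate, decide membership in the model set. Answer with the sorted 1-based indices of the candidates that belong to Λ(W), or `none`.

2, 4, 5

λ' = (3−√13)/2 ≈ -0.3028.
candidate 1: (m,n)=(9,12) → π∥ = 9+12·λ ≈ 48.6333, π⊥ = 9+12·λ' ≈ 5.3667 ∉ [-1.6, -0.8) ⇒ out
candidate 2: (m,n)=(-1,0) → π∥ = -1+0·λ ≈ -1.0000, π⊥ = -1+0·λ' ≈ -1.0000 ∈ [-1.6, -0.8) ⇒ IN Λ
candidate 3: (m,n)=(-1,-4) → π∥ = -1-4·λ ≈ -14.2111, π⊥ = -1-4·λ' ≈ 0.2111 ∉ [-1.6, -0.8) ⇒ out
candidate 4: (m,n)=(1,7) → π∥ = 1+7·λ ≈ 24.1194, π⊥ = 1+7·λ' ≈ -1.1194 ∈ [-1.6, -0.8) ⇒ IN Λ
candidate 5: (m,n)=(-4,-8) → π∥ = -4-8·λ ≈ -30.4222, π⊥ = -4-8·λ' ≈ -1.5778 ∈ [-1.6, -0.8) ⇒ IN Λ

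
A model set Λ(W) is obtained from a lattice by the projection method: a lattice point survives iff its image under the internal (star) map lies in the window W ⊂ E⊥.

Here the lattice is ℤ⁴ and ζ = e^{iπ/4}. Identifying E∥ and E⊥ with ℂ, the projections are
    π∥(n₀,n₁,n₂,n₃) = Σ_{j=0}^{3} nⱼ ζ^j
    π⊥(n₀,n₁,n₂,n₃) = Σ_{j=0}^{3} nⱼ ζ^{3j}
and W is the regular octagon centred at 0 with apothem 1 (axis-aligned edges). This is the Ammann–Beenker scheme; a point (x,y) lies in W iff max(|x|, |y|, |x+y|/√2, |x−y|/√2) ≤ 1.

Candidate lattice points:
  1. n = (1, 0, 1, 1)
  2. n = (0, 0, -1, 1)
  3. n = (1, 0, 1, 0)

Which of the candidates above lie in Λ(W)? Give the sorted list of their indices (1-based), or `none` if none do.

none

With ζ = e^{iπ/4} the internal vectors are ζ^0,ζ^3,ζ^6,ζ^9.
#1 (1, 0, 1, 1): internal (1.707107, -0.292893); octagon support 1.707107 vs apothem 1 → ∉ W
#2 (0, 0, -1, 1): internal (0.707107, 1.707107); octagon support 1.707107 vs apothem 1 → ∉ W
#3 (1, 0, 1, 0): internal (1.000000, -1.000000); octagon support 1.414214 vs apothem 1 → ∉ W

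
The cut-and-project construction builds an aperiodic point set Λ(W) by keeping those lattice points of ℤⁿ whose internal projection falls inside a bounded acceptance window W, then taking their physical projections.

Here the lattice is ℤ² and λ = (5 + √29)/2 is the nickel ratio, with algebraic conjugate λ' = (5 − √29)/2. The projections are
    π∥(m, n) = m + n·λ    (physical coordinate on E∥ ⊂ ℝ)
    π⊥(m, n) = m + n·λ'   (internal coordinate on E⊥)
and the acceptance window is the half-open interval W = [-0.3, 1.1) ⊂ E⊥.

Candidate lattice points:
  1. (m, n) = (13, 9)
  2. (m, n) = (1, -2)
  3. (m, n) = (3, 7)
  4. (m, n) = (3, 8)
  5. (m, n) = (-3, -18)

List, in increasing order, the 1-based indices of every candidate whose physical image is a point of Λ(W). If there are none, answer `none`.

5

λ' = (5−√29)/2 ≈ -0.19258.
[1] lift (13,9): star map gives 11.26676; window check -0.3 ≤ 11.26676 < 1.1 is false → out
[2] lift (1,-2): star map gives 1.38516; window check -0.3 ≤ 1.38516 < 1.1 is false → out
[3] lift (3,7): star map gives 1.65192; window check -0.3 ≤ 1.65192 < 1.1 is false → out
[4] lift (3,8): star map gives 1.45934; window check -0.3 ≤ 1.45934 < 1.1 is false → out
[5] lift (-3,-18): star map gives 0.46648; window check -0.3 ≤ 0.46648 < 1.1 is true → IN Λ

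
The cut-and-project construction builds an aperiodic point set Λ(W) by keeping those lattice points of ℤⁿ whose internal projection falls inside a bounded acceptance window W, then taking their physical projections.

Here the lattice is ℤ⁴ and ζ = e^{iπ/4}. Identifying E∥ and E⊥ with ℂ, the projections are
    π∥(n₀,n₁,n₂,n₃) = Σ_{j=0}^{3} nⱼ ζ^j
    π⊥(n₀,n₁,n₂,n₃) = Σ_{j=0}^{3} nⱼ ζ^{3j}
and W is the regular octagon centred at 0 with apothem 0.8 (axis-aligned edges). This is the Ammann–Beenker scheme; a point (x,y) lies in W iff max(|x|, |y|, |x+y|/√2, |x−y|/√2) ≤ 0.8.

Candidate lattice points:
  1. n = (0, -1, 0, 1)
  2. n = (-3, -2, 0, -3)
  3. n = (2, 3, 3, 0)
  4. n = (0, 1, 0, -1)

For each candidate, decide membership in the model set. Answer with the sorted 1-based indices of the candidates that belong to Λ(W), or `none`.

With ζ = e^{iπ/4} the internal vectors are ζ^0,ζ^3,ζ^6,ζ^9.
#1 (0, -1, 0, 1): internal (1.4142, 0.0000); octagon support 1.4142 vs apothem 0.8 → ∉ W
#2 (-3, -2, 0, -3): internal (-3.7071, -3.5355); octagon support 5.1213 vs apothem 0.8 → ∉ W
#3 (2, 3, 3, 0): internal (-0.1213, -0.8787); octagon support 0.8787 vs apothem 0.8 → ∉ W
#4 (0, 1, 0, -1): internal (-1.4142, 0.0000); octagon support 1.4142 vs apothem 0.8 → ∉ W

none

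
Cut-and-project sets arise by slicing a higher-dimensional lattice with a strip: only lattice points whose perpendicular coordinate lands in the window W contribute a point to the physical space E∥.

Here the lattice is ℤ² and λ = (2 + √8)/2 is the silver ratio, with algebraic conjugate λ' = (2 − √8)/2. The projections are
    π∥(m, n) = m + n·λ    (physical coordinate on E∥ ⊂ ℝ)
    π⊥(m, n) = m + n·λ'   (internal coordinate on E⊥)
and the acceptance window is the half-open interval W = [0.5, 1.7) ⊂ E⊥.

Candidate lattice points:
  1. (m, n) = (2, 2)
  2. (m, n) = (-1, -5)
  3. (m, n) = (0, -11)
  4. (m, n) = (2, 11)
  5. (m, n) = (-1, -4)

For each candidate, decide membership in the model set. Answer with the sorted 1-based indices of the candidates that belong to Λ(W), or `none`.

λ' = (2−√8)/2 ≈ -0.414214.
[1] lift (2,2): star map gives 1.171573; window check 0.5 ≤ 1.171573 < 1.7 is true → IN Λ
[2] lift (-1,-5): star map gives 1.071068; window check 0.5 ≤ 1.071068 < 1.7 is true → IN Λ
[3] lift (0,-11): star map gives 4.556349; window check 0.5 ≤ 4.556349 < 1.7 is false → out
[4] lift (2,11): star map gives -2.556349; window check 0.5 ≤ -2.556349 < 1.7 is false → out
[5] lift (-1,-4): star map gives 0.656854; window check 0.5 ≤ 0.656854 < 1.7 is true → IN Λ

1, 2, 5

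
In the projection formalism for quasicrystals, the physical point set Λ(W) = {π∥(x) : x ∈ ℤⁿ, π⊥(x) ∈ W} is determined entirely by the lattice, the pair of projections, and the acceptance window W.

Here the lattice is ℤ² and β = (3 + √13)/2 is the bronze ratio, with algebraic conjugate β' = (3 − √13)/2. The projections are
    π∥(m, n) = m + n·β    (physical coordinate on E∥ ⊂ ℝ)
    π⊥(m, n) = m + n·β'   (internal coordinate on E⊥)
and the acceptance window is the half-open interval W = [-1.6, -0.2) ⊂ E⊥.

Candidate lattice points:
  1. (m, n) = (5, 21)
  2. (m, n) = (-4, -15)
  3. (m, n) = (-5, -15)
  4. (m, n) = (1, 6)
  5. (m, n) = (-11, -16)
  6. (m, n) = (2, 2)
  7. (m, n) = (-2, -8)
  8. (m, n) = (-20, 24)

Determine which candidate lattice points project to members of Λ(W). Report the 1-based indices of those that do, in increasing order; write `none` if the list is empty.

1, 3, 4

Compute β' = (3−√13)/2 = -0.302776, so π⊥(m,n) = m -0.302776·n.
#1 (5,21): internal coord 5 + (21)·β' = -1.358288; -1.358288 ∈ [-1.6, -0.2) → IN Λ
#2 (-4,-15): internal coord -4 + (-15)·β' = +0.541635; +0.541635 ∉ [-1.6, -0.2) → out
#3 (-5,-15): internal coord -5 + (-15)·β' = -0.458365; -0.458365 ∈ [-1.6, -0.2) → IN Λ
#4 (1,6): internal coord 1 + (6)·β' = -0.816654; -0.816654 ∈ [-1.6, -0.2) → IN Λ
#5 (-11,-16): internal coord -11 + (-16)·β' = -6.155590; -6.155590 ∉ [-1.6, -0.2) → out
#6 (2,2): internal coord 2 + (2)·β' = +1.394449; +1.394449 ∉ [-1.6, -0.2) → out
#7 (-2,-8): internal coord -2 + (-8)·β' = +0.422205; +0.422205 ∉ [-1.6, -0.2) → out
#8 (-20,24): internal coord -20 + (24)·β' = -27.266615; -27.266615 ∉ [-1.6, -0.2) → out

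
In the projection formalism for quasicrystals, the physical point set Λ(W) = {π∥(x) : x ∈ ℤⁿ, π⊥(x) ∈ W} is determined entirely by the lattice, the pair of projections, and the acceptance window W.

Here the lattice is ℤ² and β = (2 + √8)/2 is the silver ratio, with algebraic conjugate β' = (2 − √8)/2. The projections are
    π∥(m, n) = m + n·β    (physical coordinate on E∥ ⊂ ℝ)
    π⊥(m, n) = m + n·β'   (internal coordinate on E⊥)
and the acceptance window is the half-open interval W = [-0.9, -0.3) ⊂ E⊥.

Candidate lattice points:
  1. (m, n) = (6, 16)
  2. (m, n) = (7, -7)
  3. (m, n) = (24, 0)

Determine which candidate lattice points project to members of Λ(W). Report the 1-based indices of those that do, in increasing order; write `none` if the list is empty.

1

β' = (2−√8)/2 ≈ -0.414214.
candidate 1: (m,n)=(6,16) → π∥ = 6+16·β ≈ 44.627417, π⊥ = 6+16·β' ≈ -0.627417 ∈ [-0.9, -0.3) ⇒ IN Λ
candidate 2: (m,n)=(7,-7) → π∥ = 7-7·β ≈ -9.899495, π⊥ = 7-7·β' ≈ 9.899495 ∉ [-0.9, -0.3) ⇒ out
candidate 3: (m,n)=(24,0) → π∥ = 24+0·β ≈ 24.000000, π⊥ = 24+0·β' ≈ 24.000000 ∉ [-0.9, -0.3) ⇒ out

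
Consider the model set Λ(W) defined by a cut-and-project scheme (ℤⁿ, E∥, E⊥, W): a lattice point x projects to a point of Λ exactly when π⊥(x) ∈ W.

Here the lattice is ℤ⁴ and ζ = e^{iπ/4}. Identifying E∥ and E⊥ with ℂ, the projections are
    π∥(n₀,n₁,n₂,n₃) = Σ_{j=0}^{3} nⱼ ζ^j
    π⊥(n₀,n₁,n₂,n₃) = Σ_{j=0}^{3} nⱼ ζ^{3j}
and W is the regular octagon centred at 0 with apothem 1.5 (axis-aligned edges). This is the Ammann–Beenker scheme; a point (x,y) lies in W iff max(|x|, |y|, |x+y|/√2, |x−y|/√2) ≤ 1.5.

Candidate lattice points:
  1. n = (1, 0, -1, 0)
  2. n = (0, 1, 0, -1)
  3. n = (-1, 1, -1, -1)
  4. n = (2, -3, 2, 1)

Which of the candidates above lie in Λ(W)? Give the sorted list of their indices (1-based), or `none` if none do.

Internal map: ζ^{3j} for j=0..3 gives (1,0), (−√2/2,√2/2), (0,−1), (√2/2,√2/2).
candidate 1: n = (1, 0, -1, 0) → π⊥ ≈ (+1.00000, +1.00000); max(|x|,|y|,|x±y|/√2) = 1.41421 ≤ 1.5 ⇒ ∈ W
candidate 2: n = (0, 1, 0, -1) → π⊥ ≈ (-1.41421, +0.00000); max(|x|,|y|,|x±y|/√2) = 1.41421 ≤ 1.5 ⇒ ∈ W
candidate 3: n = (-1, 1, -1, -1) → π⊥ ≈ (-2.41421, +1.00000); max(|x|,|y|,|x±y|/√2) = 2.41421 > 1.5 ⇒ ∉ W
candidate 4: n = (2, -3, 2, 1) → π⊥ ≈ (+4.82843, -3.41421); max(|x|,|y|,|x±y|/√2) = 5.82843 > 1.5 ⇒ ∉ W

1, 2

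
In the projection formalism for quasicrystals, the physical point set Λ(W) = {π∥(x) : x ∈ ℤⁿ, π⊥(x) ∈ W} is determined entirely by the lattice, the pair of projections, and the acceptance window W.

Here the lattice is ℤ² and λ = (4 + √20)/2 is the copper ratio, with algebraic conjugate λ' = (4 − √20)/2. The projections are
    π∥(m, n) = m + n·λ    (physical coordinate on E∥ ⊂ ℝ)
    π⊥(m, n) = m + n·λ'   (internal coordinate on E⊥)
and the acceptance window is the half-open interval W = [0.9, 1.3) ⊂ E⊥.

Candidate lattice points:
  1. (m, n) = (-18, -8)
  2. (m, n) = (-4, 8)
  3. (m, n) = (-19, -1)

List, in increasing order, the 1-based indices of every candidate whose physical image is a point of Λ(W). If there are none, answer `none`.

none

λ' = (4−√20)/2 ≈ -0.23607.
[1] lift (-18,-8): star map gives -16.11146; window check 0.9 ≤ -16.11146 < 1.3 is false → out
[2] lift (-4,8): star map gives -5.88854; window check 0.9 ≤ -5.88854 < 1.3 is false → out
[3] lift (-19,-1): star map gives -18.76393; window check 0.9 ≤ -18.76393 < 1.3 is false → out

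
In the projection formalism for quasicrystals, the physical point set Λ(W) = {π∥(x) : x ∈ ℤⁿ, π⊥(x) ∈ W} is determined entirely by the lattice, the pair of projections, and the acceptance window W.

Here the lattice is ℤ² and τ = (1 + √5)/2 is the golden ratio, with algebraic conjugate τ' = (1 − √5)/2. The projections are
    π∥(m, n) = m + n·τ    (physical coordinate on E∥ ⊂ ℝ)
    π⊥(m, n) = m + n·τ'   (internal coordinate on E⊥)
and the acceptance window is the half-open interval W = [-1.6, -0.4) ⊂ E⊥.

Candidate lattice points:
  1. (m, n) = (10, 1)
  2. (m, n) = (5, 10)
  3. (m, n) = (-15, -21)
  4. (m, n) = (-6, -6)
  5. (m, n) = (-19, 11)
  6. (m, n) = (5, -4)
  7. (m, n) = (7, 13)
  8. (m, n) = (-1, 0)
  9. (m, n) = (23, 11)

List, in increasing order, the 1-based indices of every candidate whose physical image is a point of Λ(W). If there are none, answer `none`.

2, 7, 8

Numerically τ ≈ 1.6180 and τ' = −1/τ ≈ -0.6180.
[1] lift (10,1): star map gives 9.3820; window check -1.6 ≤ 9.3820 < -0.4 is false → out
[2] lift (5,10): star map gives -1.1803; window check -1.6 ≤ -1.1803 < -0.4 is true → IN Λ
[3] lift (-15,-21): star map gives -2.0213; window check -1.6 ≤ -2.0213 < -0.4 is false → out
[4] lift (-6,-6): star map gives -2.2918; window check -1.6 ≤ -2.2918 < -0.4 is false → out
[5] lift (-19,11): star map gives -25.7984; window check -1.6 ≤ -25.7984 < -0.4 is false → out
[6] lift (5,-4): star map gives 7.4721; window check -1.6 ≤ 7.4721 < -0.4 is false → out
[7] lift (7,13): star map gives -1.0344; window check -1.6 ≤ -1.0344 < -0.4 is true → IN Λ
[8] lift (-1,0): star map gives -1.0000; window check -1.6 ≤ -1.0000 < -0.4 is true → IN Λ
[9] lift (23,11): star map gives 16.2016; window check -1.6 ≤ 16.2016 < -0.4 is false → out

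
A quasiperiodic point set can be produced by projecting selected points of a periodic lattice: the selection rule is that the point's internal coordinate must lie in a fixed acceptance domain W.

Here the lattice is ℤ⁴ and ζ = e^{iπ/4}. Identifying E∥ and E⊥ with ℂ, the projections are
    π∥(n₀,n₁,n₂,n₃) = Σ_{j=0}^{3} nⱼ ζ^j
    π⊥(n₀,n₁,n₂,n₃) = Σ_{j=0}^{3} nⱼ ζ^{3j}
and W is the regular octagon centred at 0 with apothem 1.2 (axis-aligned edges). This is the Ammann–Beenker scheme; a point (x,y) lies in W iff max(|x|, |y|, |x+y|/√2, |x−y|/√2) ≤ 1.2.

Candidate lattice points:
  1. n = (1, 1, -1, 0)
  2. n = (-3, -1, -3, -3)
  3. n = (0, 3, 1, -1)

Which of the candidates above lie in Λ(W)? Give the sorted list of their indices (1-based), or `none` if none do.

none

With ζ = e^{iπ/4} the internal vectors are ζ^0,ζ^3,ζ^6,ζ^9.
#1 (1, 1, -1, 0): internal (0.29289, 1.70711); octagon support 1.70711 vs apothem 1.2 → ∉ W
#2 (-3, -1, -3, -3): internal (-4.41421, 0.17157); octagon support 4.41421 vs apothem 1.2 → ∉ W
#3 (0, 3, 1, -1): internal (-2.82843, 0.41421); octagon support 2.82843 vs apothem 1.2 → ∉ W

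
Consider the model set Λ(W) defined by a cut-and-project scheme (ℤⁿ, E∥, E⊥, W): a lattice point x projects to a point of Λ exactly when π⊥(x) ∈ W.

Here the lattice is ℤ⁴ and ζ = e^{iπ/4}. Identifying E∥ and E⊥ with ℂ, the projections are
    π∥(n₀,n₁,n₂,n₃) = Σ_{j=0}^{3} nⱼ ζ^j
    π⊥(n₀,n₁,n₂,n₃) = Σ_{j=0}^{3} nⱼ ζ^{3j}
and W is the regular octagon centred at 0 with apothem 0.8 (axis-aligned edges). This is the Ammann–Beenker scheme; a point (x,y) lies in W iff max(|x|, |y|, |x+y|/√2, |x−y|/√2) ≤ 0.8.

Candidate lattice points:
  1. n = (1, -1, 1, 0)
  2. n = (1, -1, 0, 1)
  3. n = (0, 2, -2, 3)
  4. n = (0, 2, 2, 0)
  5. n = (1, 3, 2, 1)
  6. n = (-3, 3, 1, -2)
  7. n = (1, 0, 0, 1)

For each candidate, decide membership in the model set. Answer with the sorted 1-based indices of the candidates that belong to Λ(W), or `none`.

π⊥(n) = n₀ + n₁ζ³ + n₂ζ⁶ + n₃ζ⁹ where ζ = e^{iπ/4}.
candidate 1: n = (1, -1, 1, 0) → π⊥ ≈ (+1.7071, -1.7071); max(|x|,|y|,|x±y|/√2) = 2.4142 > 0.8 ⇒ ∉ W
candidate 2: n = (1, -1, 0, 1) → π⊥ ≈ (+2.4142, +0.0000); max(|x|,|y|,|x±y|/√2) = 2.4142 > 0.8 ⇒ ∉ W
candidate 3: n = (0, 2, -2, 3) → π⊥ ≈ (+0.7071, +5.5355); max(|x|,|y|,|x±y|/√2) = 5.5355 > 0.8 ⇒ ∉ W
candidate 4: n = (0, 2, 2, 0) → π⊥ ≈ (-1.4142, -0.5858); max(|x|,|y|,|x±y|/√2) = 1.4142 > 0.8 ⇒ ∉ W
candidate 5: n = (1, 3, 2, 1) → π⊥ ≈ (-0.4142, +0.8284); max(|x|,|y|,|x±y|/√2) = 0.8787 > 0.8 ⇒ ∉ W
candidate 6: n = (-3, 3, 1, -2) → π⊥ ≈ (-6.5355, -0.2929); max(|x|,|y|,|x±y|/√2) = 6.5355 > 0.8 ⇒ ∉ W
candidate 7: n = (1, 0, 0, 1) → π⊥ ≈ (+1.7071, +0.7071); max(|x|,|y|,|x±y|/√2) = 1.7071 > 0.8 ⇒ ∉ W

none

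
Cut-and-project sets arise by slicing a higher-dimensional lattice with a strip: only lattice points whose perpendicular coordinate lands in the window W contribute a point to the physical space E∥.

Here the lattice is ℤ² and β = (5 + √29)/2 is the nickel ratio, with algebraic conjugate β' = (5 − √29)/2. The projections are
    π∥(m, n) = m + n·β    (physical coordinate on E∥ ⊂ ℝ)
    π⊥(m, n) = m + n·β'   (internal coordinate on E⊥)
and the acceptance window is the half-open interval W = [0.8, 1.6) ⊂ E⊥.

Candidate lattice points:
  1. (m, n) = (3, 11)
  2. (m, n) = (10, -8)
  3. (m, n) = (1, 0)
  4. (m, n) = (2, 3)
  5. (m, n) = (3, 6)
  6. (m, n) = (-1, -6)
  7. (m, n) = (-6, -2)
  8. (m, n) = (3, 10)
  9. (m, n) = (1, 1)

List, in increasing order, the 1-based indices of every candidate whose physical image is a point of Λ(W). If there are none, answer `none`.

1, 3, 4, 8, 9

β' = (5−√29)/2 ≈ -0.1926.
[1] lift (3,11): star map gives 0.8816; window check 0.8 ≤ 0.8816 < 1.6 is true → IN Λ
[2] lift (10,-8): star map gives 11.5407; window check 0.8 ≤ 11.5407 < 1.6 is false → out
[3] lift (1,0): star map gives 1.0000; window check 0.8 ≤ 1.0000 < 1.6 is true → IN Λ
[4] lift (2,3): star map gives 1.4223; window check 0.8 ≤ 1.4223 < 1.6 is true → IN Λ
[5] lift (3,6): star map gives 1.8445; window check 0.8 ≤ 1.8445 < 1.6 is false → out
[6] lift (-1,-6): star map gives 0.1555; window check 0.8 ≤ 0.1555 < 1.6 is false → out
[7] lift (-6,-2): star map gives -5.6148; window check 0.8 ≤ -5.6148 < 1.6 is false → out
[8] lift (3,10): star map gives 1.0742; window check 0.8 ≤ 1.0742 < 1.6 is true → IN Λ
[9] lift (1,1): star map gives 0.8074; window check 0.8 ≤ 0.8074 < 1.6 is true → IN Λ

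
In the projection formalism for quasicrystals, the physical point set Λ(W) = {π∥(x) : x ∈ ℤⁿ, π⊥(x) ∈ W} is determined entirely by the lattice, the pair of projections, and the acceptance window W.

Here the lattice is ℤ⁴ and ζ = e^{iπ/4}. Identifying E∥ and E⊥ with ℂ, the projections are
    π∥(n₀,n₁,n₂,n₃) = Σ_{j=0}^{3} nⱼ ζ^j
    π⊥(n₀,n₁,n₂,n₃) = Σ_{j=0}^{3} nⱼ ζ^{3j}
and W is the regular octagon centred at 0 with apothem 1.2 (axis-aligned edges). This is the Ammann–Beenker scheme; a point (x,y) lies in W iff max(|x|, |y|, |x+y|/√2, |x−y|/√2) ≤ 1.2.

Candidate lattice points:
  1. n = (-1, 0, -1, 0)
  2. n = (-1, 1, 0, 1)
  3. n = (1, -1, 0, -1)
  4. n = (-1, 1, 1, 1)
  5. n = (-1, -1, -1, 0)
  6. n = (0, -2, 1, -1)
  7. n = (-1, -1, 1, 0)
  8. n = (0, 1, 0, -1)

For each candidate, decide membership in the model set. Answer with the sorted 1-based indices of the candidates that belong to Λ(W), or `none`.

4, 5

π⊥(n) = n₀ + n₁ζ³ + n₂ζ⁶ + n₃ζ⁹ where ζ = e^{iπ/4}.
#1 (-1, 0, -1, 0): internal (-1.0000, 1.0000); octagon support 1.4142 vs apothem 1.2 → ∉ W
#2 (-1, 1, 0, 1): internal (-1.0000, 1.4142); octagon support 1.7071 vs apothem 1.2 → ∉ W
#3 (1, -1, 0, -1): internal (1.0000, -1.4142); octagon support 1.7071 vs apothem 1.2 → ∉ W
#4 (-1, 1, 1, 1): internal (-1.0000, 0.4142); octagon support 1.0000 vs apothem 1.2 → ∈ W
#5 (-1, -1, -1, 0): internal (-0.2929, 0.2929); octagon support 0.4142 vs apothem 1.2 → ∈ W
#6 (0, -2, 1, -1): internal (0.7071, -3.1213); octagon support 3.1213 vs apothem 1.2 → ∉ W
#7 (-1, -1, 1, 0): internal (-0.2929, -1.7071); octagon support 1.7071 vs apothem 1.2 → ∉ W
#8 (0, 1, 0, -1): internal (-1.4142, 0.0000); octagon support 1.4142 vs apothem 1.2 → ∉ W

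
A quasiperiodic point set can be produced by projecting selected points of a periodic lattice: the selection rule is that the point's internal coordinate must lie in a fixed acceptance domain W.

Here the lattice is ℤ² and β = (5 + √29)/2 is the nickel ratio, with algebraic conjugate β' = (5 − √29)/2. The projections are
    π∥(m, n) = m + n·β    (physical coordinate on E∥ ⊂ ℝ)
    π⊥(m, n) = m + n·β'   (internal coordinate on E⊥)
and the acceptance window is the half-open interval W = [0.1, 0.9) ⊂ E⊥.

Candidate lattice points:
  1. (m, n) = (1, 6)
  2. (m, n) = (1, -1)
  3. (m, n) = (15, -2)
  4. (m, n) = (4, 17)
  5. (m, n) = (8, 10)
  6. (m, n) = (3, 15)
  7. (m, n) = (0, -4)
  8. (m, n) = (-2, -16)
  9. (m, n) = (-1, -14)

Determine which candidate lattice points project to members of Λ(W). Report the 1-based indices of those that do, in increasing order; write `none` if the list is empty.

4, 6, 7

Numerically β ≈ 5.192582 and β' = −1/β ≈ -0.192582.
[1] lift (1,6): star map gives -0.155494; window check 0.1 ≤ -0.155494 < 0.9 is false → out
[2] lift (1,-1): star map gives 1.192582; window check 0.1 ≤ 1.192582 < 0.9 is false → out
[3] lift (15,-2): star map gives 15.385165; window check 0.1 ≤ 15.385165 < 0.9 is false → out
[4] lift (4,17): star map gives 0.726099; window check 0.1 ≤ 0.726099 < 0.9 is true → IN Λ
[5] lift (8,10): star map gives 6.074176; window check 0.1 ≤ 6.074176 < 0.9 is false → out
[6] lift (3,15): star map gives 0.111264; window check 0.1 ≤ 0.111264 < 0.9 is true → IN Λ
[7] lift (0,-4): star map gives 0.770330; window check 0.1 ≤ 0.770330 < 0.9 is true → IN Λ
[8] lift (-2,-16): star map gives 1.081318; window check 0.1 ≤ 1.081318 < 0.9 is false → out
[9] lift (-1,-14): star map gives 1.696154; window check 0.1 ≤ 1.696154 < 0.9 is false → out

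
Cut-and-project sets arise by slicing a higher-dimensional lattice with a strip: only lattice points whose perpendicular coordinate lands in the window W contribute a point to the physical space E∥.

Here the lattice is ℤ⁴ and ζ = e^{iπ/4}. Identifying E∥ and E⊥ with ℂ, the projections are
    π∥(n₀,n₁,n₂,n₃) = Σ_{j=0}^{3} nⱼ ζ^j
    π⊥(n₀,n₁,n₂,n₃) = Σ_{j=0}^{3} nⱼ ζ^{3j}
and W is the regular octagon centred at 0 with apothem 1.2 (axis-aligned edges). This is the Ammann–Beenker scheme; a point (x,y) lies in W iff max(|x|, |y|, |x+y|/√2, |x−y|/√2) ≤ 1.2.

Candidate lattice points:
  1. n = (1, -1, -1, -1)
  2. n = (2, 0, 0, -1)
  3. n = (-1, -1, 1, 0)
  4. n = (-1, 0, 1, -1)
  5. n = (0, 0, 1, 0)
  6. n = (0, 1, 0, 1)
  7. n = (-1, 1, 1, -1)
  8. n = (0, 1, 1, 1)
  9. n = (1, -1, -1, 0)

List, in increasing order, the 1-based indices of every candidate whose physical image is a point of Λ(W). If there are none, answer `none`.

1, 5, 8

π⊥(n) = n₀ + n₁ζ³ + n₂ζ⁶ + n₃ζ⁹ where ζ = e^{iπ/4}.
#1 (1, -1, -1, -1): internal (1.00000, -0.41421); octagon support 1.00000 vs apothem 1.2 → ∈ W
#2 (2, 0, 0, -1): internal (1.29289, -0.70711); octagon support 1.41421 vs apothem 1.2 → ∉ W
#3 (-1, -1, 1, 0): internal (-0.29289, -1.70711); octagon support 1.70711 vs apothem 1.2 → ∉ W
#4 (-1, 0, 1, -1): internal (-1.70711, -1.70711); octagon support 2.41421 vs apothem 1.2 → ∉ W
#5 (0, 0, 1, 0): internal (0.00000, -1.00000); octagon support 1.00000 vs apothem 1.2 → ∈ W
#6 (0, 1, 0, 1): internal (0.00000, 1.41421); octagon support 1.41421 vs apothem 1.2 → ∉ W
#7 (-1, 1, 1, -1): internal (-2.41421, -1.00000); octagon support 2.41421 vs apothem 1.2 → ∉ W
#8 (0, 1, 1, 1): internal (0.00000, 0.41421); octagon support 0.41421 vs apothem 1.2 → ∈ W
#9 (1, -1, -1, 0): internal (1.70711, 0.29289); octagon support 1.70711 vs apothem 1.2 → ∉ W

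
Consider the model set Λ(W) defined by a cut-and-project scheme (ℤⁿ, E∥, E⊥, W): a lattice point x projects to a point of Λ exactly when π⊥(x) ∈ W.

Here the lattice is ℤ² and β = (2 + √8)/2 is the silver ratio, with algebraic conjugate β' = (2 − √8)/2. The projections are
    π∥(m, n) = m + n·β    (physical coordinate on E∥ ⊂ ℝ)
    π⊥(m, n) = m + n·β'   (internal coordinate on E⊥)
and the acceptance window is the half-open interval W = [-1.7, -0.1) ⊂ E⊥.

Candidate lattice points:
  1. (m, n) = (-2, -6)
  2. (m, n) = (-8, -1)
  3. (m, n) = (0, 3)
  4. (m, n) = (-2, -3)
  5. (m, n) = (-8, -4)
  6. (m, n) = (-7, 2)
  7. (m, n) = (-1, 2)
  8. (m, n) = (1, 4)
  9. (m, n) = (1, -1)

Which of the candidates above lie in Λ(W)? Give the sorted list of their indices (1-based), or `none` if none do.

Compute β' = (2−√8)/2 = -0.4142, so π⊥(m,n) = m -0.4142·n.
candidate 1: (m,n)=(-2,-6) → π∥ = -2-6·β ≈ -16.4853, π⊥ = -2-6·β' ≈ 0.4853 ∉ [-1.7, -0.1) ⇒ out
candidate 2: (m,n)=(-8,-1) → π∥ = -8-1·β ≈ -10.4142, π⊥ = -8-1·β' ≈ -7.5858 ∉ [-1.7, -0.1) ⇒ out
candidate 3: (m,n)=(0,3) → π∥ = 0+3·β ≈ 7.2426, π⊥ = 0+3·β' ≈ -1.2426 ∈ [-1.7, -0.1) ⇒ IN Λ
candidate 4: (m,n)=(-2,-3) → π∥ = -2-3·β ≈ -9.2426, π⊥ = -2-3·β' ≈ -0.7574 ∈ [-1.7, -0.1) ⇒ IN Λ
candidate 5: (m,n)=(-8,-4) → π∥ = -8-4·β ≈ -17.6569, π⊥ = -8-4·β' ≈ -6.3431 ∉ [-1.7, -0.1) ⇒ out
candidate 6: (m,n)=(-7,2) → π∥ = -7+2·β ≈ -2.1716, π⊥ = -7+2·β' ≈ -7.8284 ∉ [-1.7, -0.1) ⇒ out
candidate 7: (m,n)=(-1,2) → π∥ = -1+2·β ≈ 3.8284, π⊥ = -1+2·β' ≈ -1.8284 ∉ [-1.7, -0.1) ⇒ out
candidate 8: (m,n)=(1,4) → π∥ = 1+4·β ≈ 10.6569, π⊥ = 1+4·β' ≈ -0.6569 ∈ [-1.7, -0.1) ⇒ IN Λ
candidate 9: (m,n)=(1,-1) → π∥ = 1-1·β ≈ -1.4142, π⊥ = 1-1·β' ≈ 1.4142 ∉ [-1.7, -0.1) ⇒ out

3, 4, 8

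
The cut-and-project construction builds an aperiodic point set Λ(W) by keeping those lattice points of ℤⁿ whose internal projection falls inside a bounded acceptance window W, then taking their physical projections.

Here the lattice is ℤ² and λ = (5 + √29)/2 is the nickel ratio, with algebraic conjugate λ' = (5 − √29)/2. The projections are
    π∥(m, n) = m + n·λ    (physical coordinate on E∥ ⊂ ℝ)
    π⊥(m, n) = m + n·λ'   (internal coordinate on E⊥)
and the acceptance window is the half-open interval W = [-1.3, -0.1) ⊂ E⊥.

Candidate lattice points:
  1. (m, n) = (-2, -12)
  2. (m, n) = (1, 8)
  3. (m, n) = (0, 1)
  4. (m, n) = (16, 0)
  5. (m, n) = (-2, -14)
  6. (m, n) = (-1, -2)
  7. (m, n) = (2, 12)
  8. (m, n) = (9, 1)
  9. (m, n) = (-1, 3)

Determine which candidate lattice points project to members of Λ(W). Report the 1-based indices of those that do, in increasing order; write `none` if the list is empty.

2, 3, 6, 7

Numerically λ ≈ 5.19258 and λ' = −1/λ ≈ -0.19258.
#1 (-2,-12): internal coord -2 + (-12)·λ' = +0.31099; +0.31099 ∉ [-1.3, -0.1) → out
#2 (1,8): internal coord 1 + (8)·λ' = -0.54066; -0.54066 ∈ [-1.3, -0.1) → IN Λ
#3 (0,1): internal coord 0 + (1)·λ' = -0.19258; -0.19258 ∈ [-1.3, -0.1) → IN Λ
#4 (16,0): internal coord 16 + (0)·λ' = +16.00000; +16.00000 ∉ [-1.3, -0.1) → out
#5 (-2,-14): internal coord -2 + (-14)·λ' = +0.69615; +0.69615 ∉ [-1.3, -0.1) → out
#6 (-1,-2): internal coord -1 + (-2)·λ' = -0.61484; -0.61484 ∈ [-1.3, -0.1) → IN Λ
#7 (2,12): internal coord 2 + (12)·λ' = -0.31099; -0.31099 ∈ [-1.3, -0.1) → IN Λ
#8 (9,1): internal coord 9 + (1)·λ' = +8.80742; +8.80742 ∉ [-1.3, -0.1) → out
#9 (-1,3): internal coord -1 + (3)·λ' = -1.57775; -1.57775 ∉ [-1.3, -0.1) → out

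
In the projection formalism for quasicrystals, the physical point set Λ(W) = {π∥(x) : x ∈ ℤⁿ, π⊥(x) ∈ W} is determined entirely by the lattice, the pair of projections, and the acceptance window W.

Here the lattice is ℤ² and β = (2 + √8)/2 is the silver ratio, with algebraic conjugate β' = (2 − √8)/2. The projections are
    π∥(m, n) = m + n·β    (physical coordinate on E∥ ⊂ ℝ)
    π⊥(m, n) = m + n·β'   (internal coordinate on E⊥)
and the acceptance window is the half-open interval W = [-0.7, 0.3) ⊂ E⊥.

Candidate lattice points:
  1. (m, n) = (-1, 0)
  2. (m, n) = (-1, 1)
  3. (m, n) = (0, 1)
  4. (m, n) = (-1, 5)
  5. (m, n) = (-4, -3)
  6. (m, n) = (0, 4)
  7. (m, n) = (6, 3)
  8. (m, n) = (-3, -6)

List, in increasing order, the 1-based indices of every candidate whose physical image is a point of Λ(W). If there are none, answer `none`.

3, 8

Numerically β ≈ 2.4142 and β' = −1/β ≈ -0.4142.
#1 (-1,0): internal coord -1 + (0)·β' = -1.0000; -1.0000 ∉ [-0.7, 0.3) → out
#2 (-1,1): internal coord -1 + (1)·β' = -1.4142; -1.4142 ∉ [-0.7, 0.3) → out
#3 (0,1): internal coord 0 + (1)·β' = -0.4142; -0.4142 ∈ [-0.7, 0.3) → IN Λ
#4 (-1,5): internal coord -1 + (5)·β' = -3.0711; -3.0711 ∉ [-0.7, 0.3) → out
#5 (-4,-3): internal coord -4 + (-3)·β' = -2.7574; -2.7574 ∉ [-0.7, 0.3) → out
#6 (0,4): internal coord 0 + (4)·β' = -1.6569; -1.6569 ∉ [-0.7, 0.3) → out
#7 (6,3): internal coord 6 + (3)·β' = +4.7574; +4.7574 ∉ [-0.7, 0.3) → out
#8 (-3,-6): internal coord -3 + (-6)·β' = -0.5147; -0.5147 ∈ [-0.7, 0.3) → IN Λ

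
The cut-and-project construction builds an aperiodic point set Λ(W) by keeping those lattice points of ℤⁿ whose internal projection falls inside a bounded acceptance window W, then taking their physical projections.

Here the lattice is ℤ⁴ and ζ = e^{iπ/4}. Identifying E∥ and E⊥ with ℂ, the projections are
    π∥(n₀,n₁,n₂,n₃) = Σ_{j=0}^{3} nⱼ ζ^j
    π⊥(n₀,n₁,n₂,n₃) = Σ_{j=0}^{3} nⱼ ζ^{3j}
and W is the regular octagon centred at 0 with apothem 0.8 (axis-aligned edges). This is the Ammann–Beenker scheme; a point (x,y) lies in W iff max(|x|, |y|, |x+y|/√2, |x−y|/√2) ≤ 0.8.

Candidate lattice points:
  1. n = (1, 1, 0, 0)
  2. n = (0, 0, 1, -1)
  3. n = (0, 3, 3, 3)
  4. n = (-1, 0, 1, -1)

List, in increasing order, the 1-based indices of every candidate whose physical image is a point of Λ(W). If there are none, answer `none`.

π⊥(n) = n₀ + n₁ζ³ + n₂ζ⁶ + n₃ζ⁹ where ζ = e^{iπ/4}.
#1 (1, 1, 0, 0): internal (0.292893, 0.707107); octagon support 0.707107 vs apothem 0.8 → ∈ W
#2 (0, 0, 1, -1): internal (-0.707107, -1.707107); octagon support 1.707107 vs apothem 0.8 → ∉ W
#3 (0, 3, 3, 3): internal (0.000000, 1.242641); octagon support 1.242641 vs apothem 0.8 → ∉ W
#4 (-1, 0, 1, -1): internal (-1.707107, -1.707107); octagon support 2.414214 vs apothem 0.8 → ∉ W

1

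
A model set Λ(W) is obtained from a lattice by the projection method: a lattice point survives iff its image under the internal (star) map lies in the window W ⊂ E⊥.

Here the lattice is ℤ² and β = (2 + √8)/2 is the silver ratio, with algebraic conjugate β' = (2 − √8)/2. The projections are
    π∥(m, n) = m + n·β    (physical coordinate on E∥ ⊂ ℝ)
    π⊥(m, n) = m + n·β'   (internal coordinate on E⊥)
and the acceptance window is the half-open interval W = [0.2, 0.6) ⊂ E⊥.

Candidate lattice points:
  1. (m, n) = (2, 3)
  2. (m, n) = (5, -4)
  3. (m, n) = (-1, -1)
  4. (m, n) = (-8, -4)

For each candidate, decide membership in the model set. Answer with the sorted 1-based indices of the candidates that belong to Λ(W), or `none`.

none

β' = (2−√8)/2 ≈ -0.4142.
[1] lift (2,3): star map gives 0.7574; window check 0.2 ≤ 0.7574 < 0.6 is false → out
[2] lift (5,-4): star map gives 6.6569; window check 0.2 ≤ 6.6569 < 0.6 is false → out
[3] lift (-1,-1): star map gives -0.5858; window check 0.2 ≤ -0.5858 < 0.6 is false → out
[4] lift (-8,-4): star map gives -6.3431; window check 0.2 ≤ -6.3431 < 0.6 is false → out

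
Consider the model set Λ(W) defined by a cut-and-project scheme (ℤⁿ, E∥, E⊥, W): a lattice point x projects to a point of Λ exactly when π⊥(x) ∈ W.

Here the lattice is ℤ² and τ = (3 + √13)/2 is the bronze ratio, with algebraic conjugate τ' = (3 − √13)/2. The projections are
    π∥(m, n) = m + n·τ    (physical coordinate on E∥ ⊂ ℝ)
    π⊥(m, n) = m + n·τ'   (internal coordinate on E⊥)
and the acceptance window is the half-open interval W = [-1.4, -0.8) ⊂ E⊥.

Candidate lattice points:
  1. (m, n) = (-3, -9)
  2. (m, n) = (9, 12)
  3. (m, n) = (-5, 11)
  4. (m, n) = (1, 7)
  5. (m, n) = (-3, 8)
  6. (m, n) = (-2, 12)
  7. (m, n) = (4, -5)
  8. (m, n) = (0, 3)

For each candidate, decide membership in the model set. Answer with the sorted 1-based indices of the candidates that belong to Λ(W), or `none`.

4, 8

Compute τ' = (3−√13)/2 = -0.30278, so π⊥(m,n) = m -0.30278·n.
#1 (-3,-9): internal coord -3 + (-9)·τ' = -0.27502; -0.27502 ∉ [-1.4, -0.8) → out
#2 (9,12): internal coord 9 + (12)·τ' = +5.36669; +5.36669 ∉ [-1.4, -0.8) → out
#3 (-5,11): internal coord -5 + (11)·τ' = -8.33053; -8.33053 ∉ [-1.4, -0.8) → out
#4 (1,7): internal coord 1 + (7)·τ' = -1.11943; -1.11943 ∈ [-1.4, -0.8) → IN Λ
#5 (-3,8): internal coord -3 + (8)·τ' = -5.42221; -5.42221 ∉ [-1.4, -0.8) → out
#6 (-2,12): internal coord -2 + (12)·τ' = -5.63331; -5.63331 ∉ [-1.4, -0.8) → out
#7 (4,-5): internal coord 4 + (-5)·τ' = +5.51388; +5.51388 ∉ [-1.4, -0.8) → out
#8 (0,3): internal coord 0 + (3)·τ' = -0.90833; -0.90833 ∈ [-1.4, -0.8) → IN Λ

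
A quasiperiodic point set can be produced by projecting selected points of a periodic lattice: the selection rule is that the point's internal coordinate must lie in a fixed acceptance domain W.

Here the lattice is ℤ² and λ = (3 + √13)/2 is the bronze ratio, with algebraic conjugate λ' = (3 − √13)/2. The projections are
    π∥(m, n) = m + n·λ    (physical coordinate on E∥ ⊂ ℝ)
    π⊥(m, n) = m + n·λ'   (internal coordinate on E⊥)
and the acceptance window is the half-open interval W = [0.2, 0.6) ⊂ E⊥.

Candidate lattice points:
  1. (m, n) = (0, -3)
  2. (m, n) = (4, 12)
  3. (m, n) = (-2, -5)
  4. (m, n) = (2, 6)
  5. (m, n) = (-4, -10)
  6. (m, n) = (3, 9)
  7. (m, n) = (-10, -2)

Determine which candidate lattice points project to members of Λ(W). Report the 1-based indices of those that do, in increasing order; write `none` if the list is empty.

2, 6

Numerically λ ≈ 3.30278 and λ' = −1/λ ≈ -0.30278.
[1] lift (0,-3): star map gives 0.90833; window check 0.2 ≤ 0.90833 < 0.6 is false → out
[2] lift (4,12): star map gives 0.36669; window check 0.2 ≤ 0.36669 < 0.6 is true → IN Λ
[3] lift (-2,-5): star map gives -0.48612; window check 0.2 ≤ -0.48612 < 0.6 is false → out
[4] lift (2,6): star map gives 0.18335; window check 0.2 ≤ 0.18335 < 0.6 is false → out
[5] lift (-4,-10): star map gives -0.97224; window check 0.2 ≤ -0.97224 < 0.6 is false → out
[6] lift (3,9): star map gives 0.27502; window check 0.2 ≤ 0.27502 < 0.6 is true → IN Λ
[7] lift (-10,-2): star map gives -9.39445; window check 0.2 ≤ -9.39445 < 0.6 is false → out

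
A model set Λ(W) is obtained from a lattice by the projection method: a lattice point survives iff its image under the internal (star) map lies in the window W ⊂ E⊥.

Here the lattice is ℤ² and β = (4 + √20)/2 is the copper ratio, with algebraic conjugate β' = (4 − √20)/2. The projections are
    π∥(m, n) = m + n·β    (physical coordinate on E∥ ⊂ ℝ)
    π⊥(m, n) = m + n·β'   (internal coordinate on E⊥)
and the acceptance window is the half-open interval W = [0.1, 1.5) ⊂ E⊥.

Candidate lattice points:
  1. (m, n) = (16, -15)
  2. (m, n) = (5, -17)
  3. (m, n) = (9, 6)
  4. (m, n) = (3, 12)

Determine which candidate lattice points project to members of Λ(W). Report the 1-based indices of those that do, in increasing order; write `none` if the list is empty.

β' = (4−√20)/2 ≈ -0.236068.
candidate 1: (m,n)=(16,-15) → π∥ = 16-15·β ≈ -47.541020, π⊥ = 16-15·β' ≈ 19.541020 ∉ [0.1, 1.5) ⇒ out
candidate 2: (m,n)=(5,-17) → π∥ = 5-17·β ≈ -67.013156, π⊥ = 5-17·β' ≈ 9.013156 ∉ [0.1, 1.5) ⇒ out
candidate 3: (m,n)=(9,6) → π∥ = 9+6·β ≈ 34.416408, π⊥ = 9+6·β' ≈ 7.583592 ∉ [0.1, 1.5) ⇒ out
candidate 4: (m,n)=(3,12) → π∥ = 3+12·β ≈ 53.832816, π⊥ = 3+12·β' ≈ 0.167184 ∈ [0.1, 1.5) ⇒ IN Λ

4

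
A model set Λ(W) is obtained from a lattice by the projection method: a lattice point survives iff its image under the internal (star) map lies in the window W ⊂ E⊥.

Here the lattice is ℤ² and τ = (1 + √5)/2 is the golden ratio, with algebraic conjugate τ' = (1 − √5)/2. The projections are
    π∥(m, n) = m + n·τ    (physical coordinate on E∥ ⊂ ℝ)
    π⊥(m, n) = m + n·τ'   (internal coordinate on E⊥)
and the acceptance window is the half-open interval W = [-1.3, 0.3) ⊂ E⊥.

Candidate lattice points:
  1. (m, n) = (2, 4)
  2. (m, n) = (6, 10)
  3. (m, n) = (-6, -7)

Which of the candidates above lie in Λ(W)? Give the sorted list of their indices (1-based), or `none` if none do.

Numerically τ ≈ 1.6180 and τ' = −1/τ ≈ -0.6180.
[1] lift (2,4): star map gives -0.4721; window check -1.3 ≤ -0.4721 < 0.3 is true → IN Λ
[2] lift (6,10): star map gives -0.1803; window check -1.3 ≤ -0.1803 < 0.3 is true → IN Λ
[3] lift (-6,-7): star map gives -1.6738; window check -1.3 ≤ -1.6738 < 0.3 is false → out

1, 2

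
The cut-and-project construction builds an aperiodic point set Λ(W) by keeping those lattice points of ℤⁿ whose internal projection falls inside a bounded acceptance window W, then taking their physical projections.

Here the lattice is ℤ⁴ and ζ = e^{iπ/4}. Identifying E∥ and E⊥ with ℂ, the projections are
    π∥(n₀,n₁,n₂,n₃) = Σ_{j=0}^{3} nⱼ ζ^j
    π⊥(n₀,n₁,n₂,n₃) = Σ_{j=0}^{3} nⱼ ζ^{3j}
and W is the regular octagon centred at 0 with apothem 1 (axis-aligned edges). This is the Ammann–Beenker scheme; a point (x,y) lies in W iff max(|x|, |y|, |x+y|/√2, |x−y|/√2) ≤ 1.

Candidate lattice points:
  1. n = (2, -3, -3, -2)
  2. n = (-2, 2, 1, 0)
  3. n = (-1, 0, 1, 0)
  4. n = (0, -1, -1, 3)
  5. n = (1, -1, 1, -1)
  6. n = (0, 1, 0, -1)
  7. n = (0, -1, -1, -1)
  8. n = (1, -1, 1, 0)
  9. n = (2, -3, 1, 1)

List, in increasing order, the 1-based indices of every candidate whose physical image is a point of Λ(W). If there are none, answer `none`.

π⊥(n) = n₀ + n₁ζ³ + n₂ζ⁶ + n₃ζ⁹ where ζ = e^{iπ/4}.
#1 (2, -3, -3, -2): internal (2.7071, -0.5355); octagon support 2.7071 vs apothem 1 → ∉ W
#2 (-2, 2, 1, 0): internal (-3.4142, 0.4142); octagon support 3.4142 vs apothem 1 → ∉ W
#3 (-1, 0, 1, 0): internal (-1.0000, -1.0000); octagon support 1.4142 vs apothem 1 → ∉ W
#4 (0, -1, -1, 3): internal (2.8284, 2.4142); octagon support 3.7071 vs apothem 1 → ∉ W
#5 (1, -1, 1, -1): internal (1.0000, -2.4142); octagon support 2.4142 vs apothem 1 → ∉ W
#6 (0, 1, 0, -1): internal (-1.4142, 0.0000); octagon support 1.4142 vs apothem 1 → ∉ W
#7 (0, -1, -1, -1): internal (0.0000, -0.4142); octagon support 0.4142 vs apothem 1 → ∈ W
#8 (1, -1, 1, 0): internal (1.7071, -1.7071); octagon support 2.4142 vs apothem 1 → ∉ W
#9 (2, -3, 1, 1): internal (4.8284, -2.4142); octagon support 5.1213 vs apothem 1 → ∉ W

7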